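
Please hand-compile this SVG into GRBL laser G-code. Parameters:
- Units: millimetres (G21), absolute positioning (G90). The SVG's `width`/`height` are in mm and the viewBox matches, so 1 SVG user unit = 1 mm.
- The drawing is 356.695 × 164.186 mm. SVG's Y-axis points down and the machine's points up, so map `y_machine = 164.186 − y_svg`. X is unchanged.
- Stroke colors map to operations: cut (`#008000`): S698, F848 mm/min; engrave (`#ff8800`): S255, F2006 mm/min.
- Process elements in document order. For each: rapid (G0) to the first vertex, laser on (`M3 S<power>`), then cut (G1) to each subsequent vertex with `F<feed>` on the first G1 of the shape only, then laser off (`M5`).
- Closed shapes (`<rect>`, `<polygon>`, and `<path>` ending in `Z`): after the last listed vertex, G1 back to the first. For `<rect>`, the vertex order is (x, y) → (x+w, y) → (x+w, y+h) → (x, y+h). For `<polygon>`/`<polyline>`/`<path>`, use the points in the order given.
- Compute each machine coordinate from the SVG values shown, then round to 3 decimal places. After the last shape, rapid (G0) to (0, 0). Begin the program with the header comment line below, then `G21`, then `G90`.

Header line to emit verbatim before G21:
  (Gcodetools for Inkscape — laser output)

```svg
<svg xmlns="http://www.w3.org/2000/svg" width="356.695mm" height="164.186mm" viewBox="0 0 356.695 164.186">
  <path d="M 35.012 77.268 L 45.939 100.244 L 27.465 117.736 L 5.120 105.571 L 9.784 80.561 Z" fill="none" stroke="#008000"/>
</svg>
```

(Gcodetools for Inkscape — laser output)
G21
G90
G0 X35.012 Y86.918
M3 S698
G1 X45.939 Y63.942 F848
G1 X27.465 Y46.450
G1 X5.120 Y58.615
G1 X9.784 Y83.625
G1 X35.012 Y86.918
M5
G0 X0.000 Y0.000

Since the viewBox matches the mm dimensions, user units are millimetres directly. The only transform is the Y-flip y_m = 164.186 − y_svg.

Shape 1 is a regular polygon drawn with `<path>`. Its stroke #008000 means cut at S698, F848. After flipping Y the toolpath is (35.012,86.918) → (45.939,63.942) → (27.465,46.450) → (5.120,58.615) → (9.784,83.625) → (35.012,86.918), returning to the start.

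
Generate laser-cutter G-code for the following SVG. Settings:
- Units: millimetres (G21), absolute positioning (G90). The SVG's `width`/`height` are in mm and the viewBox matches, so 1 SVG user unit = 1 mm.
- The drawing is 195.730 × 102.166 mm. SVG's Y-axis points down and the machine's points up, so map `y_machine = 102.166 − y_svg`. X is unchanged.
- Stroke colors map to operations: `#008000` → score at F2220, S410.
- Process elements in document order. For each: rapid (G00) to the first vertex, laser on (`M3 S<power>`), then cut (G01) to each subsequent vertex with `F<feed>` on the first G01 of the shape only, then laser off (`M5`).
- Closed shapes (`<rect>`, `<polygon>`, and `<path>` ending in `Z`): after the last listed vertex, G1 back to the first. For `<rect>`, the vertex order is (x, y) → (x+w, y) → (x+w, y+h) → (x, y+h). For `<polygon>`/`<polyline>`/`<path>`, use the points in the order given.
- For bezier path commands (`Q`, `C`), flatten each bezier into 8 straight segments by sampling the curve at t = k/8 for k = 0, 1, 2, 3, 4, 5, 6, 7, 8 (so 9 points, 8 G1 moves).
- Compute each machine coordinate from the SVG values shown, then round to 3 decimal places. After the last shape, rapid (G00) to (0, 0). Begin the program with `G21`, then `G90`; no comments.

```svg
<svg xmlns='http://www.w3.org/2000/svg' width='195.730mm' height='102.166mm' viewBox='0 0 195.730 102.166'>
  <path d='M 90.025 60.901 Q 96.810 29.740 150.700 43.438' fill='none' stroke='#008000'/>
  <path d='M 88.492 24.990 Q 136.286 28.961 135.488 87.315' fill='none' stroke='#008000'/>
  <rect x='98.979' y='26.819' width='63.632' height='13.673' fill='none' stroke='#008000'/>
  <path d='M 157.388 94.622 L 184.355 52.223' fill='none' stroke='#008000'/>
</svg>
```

G21
G90
G00 X90.025 Y41.265
M3 S410
G01 X92.457 Y48.354 F2220
G01 X96.362 Y54.042
G01 X101.738 Y58.327
G01 X108.586 Y61.211
G01 X116.907 Y62.693
G01 X126.699 Y62.773
G01 X137.964 Y61.452
G01 X150.700 Y58.728
M5
G00 X88.492 Y77.176
M3 S410
G01 X99.681 Y75.334 F2220
G01 X109.352 Y71.792
G01 X117.504 Y66.550
G01 X124.138 Y59.609
G01 X129.253 Y50.969
G01 X132.850 Y40.629
G01 X134.928 Y28.590
G01 X135.488 Y14.851
M5
G00 X98.979 Y75.347
M3 S410
G01 X162.611 Y75.347 F2220
G01 X162.611 Y61.674
G01 X98.979 Y61.674
G01 X98.979 Y75.347
M5
G00 X157.388 Y7.544
M3 S410
G01 X184.355 Y49.943 F2220
M5
G00 X0.000 Y0.000

1 u = 1 mm; y_m = 102.166 − y.

[1] `<path>` quadratic bezier, #008000→score S410 F2220: (90.025,41.265) → (92.457,48.354) → (96.362,54.042) → (101.738,58.327) → (108.586,61.211) → (116.907,62.693) → (126.699,62.773) → (137.964,61.452) → (150.700,58.728)

[2] `<path>` quadratic bezier, #008000→score S410 F2220: (88.492,77.176) → (99.681,75.334) → (109.352,71.792) → (117.504,66.550) → (124.138,59.609) → (129.253,50.969) → (132.850,40.629) → (134.928,28.590) → (135.488,14.851)

[3] `<rect>` rectangle, #008000→score S410 F2220: (98.979,75.347) → (162.611,75.347) → (162.611,61.674) → (98.979,61.674) → (98.979,75.347) (closed)

[4] `<path>` line segment, #008000→score S410 F2220: (157.388,7.544) → (184.355,49.943)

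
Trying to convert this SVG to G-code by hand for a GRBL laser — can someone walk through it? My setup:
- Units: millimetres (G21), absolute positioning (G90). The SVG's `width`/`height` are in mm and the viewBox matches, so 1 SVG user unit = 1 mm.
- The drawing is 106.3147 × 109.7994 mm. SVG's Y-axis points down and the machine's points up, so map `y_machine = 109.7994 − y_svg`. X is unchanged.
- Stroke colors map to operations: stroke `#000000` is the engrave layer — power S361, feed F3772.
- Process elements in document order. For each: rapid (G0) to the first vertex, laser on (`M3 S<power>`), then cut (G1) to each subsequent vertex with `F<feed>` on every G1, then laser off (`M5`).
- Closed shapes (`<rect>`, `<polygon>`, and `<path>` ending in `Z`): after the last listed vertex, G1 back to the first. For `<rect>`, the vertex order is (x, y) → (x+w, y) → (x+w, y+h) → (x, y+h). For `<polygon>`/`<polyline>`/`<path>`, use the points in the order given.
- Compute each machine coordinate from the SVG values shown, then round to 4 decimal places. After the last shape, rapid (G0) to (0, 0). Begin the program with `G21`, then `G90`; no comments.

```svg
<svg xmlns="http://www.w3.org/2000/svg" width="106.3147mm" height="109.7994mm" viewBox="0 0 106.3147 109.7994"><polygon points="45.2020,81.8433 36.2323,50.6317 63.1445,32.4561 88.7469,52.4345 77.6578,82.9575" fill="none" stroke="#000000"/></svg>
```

G21
G90
G0 X45.2020 Y27.9561
M3 S361
G1 X36.2323 Y59.1677 F3772
G1 X63.1445 Y77.3433 F3772
G1 X88.7469 Y57.3649 F3772
G1 X77.6578 Y26.8419 F3772
G1 X45.2020 Y27.9561 F3772
M5
G0 X0.0000 Y0.0000

Since the viewBox matches the mm dimensions, user units are millimetres directly. The only transform is the Y-flip y_m = 109.7994 − y_svg.

Shape 1 is a regular polygon drawn with `<polygon>`. Its stroke #000000 means engrave at S361, F3772. After flipping Y the toolpath is (45.2020,27.9561) → (36.2323,59.1677) → (63.1445,77.3433) → (88.7469,57.3649) → (77.6578,26.8419) → (45.2020,27.9561), returning to the start.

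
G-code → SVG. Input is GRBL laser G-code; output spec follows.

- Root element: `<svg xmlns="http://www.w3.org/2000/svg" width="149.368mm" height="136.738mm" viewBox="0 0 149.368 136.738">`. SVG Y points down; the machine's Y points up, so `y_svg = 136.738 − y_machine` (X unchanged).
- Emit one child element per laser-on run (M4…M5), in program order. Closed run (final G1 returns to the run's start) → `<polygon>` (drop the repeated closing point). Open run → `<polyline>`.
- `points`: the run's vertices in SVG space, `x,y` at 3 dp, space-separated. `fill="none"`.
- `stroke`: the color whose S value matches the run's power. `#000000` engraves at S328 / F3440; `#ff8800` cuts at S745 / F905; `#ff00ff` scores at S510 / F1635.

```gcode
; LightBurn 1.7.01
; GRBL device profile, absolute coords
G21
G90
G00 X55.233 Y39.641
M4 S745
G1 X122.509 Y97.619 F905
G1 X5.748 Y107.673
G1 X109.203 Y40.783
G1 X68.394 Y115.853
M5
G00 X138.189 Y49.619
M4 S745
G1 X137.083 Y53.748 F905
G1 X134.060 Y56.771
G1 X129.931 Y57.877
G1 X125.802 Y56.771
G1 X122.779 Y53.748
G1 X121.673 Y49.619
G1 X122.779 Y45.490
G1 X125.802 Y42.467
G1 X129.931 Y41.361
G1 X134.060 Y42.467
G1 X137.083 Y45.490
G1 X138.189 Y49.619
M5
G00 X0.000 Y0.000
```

<svg xmlns="http://www.w3.org/2000/svg" width="149.368mm" height="136.738mm" viewBox="0 0 149.368 136.738">
  <polyline points="55.233,97.097 122.509,39.119 5.748,29.065 109.203,95.955 68.394,20.885" fill="none" stroke="#ff8800"/>
  <polygon points="138.189,87.119 137.083,82.990 134.060,79.967 129.931,78.861 125.802,79.967 122.779,82.990 121.673,87.119 122.779,91.248 125.802,94.271 129.931,95.377 134.060,94.271 137.083,91.248" fill="none" stroke="#ff8800"/>
</svg>

Each laser-on run becomes one SVG element. Flip Y back into SVG space with y_svg = 136.738 − y_machine. Every run uses S745, so all elements get stroke `#ff8800` (cut).

Run 1: The run is open, so emit a `<polyline>` with points (Y-flipped): 55.233,97.097 122.509,39.119 5.748,29.065 109.203,95.955 68.394,20.885.

Run 2: The run returns to its start, so emit a `<polygon>` with points (Y-flipped): 138.189,87.119 137.083,82.990 134.060,79.967 129.931,78.861 125.802,79.967 122.779,82.990 121.673,87.119 122.779,91.248 125.802,94.271 129.931,95.377 134.060,94.271 137.083,91.248.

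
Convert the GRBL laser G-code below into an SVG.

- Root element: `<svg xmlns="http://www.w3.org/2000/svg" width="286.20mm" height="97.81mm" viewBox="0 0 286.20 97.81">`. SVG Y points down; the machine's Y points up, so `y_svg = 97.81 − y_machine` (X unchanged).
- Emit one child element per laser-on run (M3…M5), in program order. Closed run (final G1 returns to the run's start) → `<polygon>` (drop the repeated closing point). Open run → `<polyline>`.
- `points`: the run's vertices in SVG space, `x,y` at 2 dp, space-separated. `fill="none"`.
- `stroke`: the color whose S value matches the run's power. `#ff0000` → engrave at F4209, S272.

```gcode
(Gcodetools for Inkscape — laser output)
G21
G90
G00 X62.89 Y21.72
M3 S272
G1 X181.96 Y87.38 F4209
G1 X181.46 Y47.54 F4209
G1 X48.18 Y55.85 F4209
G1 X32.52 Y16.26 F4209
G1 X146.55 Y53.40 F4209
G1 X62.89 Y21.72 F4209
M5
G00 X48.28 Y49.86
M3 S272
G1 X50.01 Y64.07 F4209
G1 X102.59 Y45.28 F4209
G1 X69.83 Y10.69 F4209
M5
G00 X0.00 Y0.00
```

Each laser-on run becomes one SVG element. Flip Y back into SVG space with y_svg = 97.81 − y_machine. Every run uses S272, so all elements get stroke `#ff0000` (engrave).

Run 1: The run returns to its start, so emit a `<polygon>` with points (Y-flipped): 62.89,76.09 181.96,10.43 181.46,50.27 48.18,41.96 32.52,81.55 146.55,44.41.

Run 2: The run is open, so emit a `<polyline>` with points (Y-flipped): 48.28,47.95 50.01,33.74 102.59,52.53 69.83,87.12.

<svg xmlns="http://www.w3.org/2000/svg" width="286.20mm" height="97.81mm" viewBox="0 0 286.20 97.81">
  <polygon points="62.89,76.09 181.96,10.43 181.46,50.27 48.18,41.96 32.52,81.55 146.55,44.41" fill="none" stroke="#ff0000"/>
  <polyline points="48.28,47.95 50.01,33.74 102.59,52.53 69.83,87.12" fill="none" stroke="#ff0000"/>
</svg>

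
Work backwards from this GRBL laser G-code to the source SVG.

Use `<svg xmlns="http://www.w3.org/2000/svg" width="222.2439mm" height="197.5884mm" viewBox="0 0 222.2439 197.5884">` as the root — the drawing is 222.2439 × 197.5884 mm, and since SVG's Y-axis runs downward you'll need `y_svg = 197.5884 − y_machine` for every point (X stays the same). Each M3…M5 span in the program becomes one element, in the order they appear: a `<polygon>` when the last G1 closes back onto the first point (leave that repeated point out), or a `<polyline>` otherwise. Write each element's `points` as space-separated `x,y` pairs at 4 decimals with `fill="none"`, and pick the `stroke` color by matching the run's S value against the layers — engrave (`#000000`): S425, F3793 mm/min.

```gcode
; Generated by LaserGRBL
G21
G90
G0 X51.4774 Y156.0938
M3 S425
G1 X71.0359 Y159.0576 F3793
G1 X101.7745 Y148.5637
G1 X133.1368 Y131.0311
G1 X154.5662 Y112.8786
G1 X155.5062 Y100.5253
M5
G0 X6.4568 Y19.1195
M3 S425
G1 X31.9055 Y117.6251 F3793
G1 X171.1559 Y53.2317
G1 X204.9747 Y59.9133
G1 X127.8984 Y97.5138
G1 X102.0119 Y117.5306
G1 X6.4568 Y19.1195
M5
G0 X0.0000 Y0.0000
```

<svg xmlns="http://www.w3.org/2000/svg" width="222.2439mm" height="197.5884mm" viewBox="0 0 222.2439 197.5884">
  <polyline points="51.4774,41.4946 71.0359,38.5308 101.7745,49.0247 133.1368,66.5573 154.5662,84.7098 155.5062,97.0631" fill="none" stroke="#000000"/>
  <polygon points="6.4568,178.4689 31.9055,79.9633 171.1559,144.3567 204.9747,137.6751 127.8984,100.0746 102.0119,80.0578" fill="none" stroke="#000000"/>
</svg>

Each laser-on run becomes one SVG element. Flip Y back into SVG space with y_svg = 197.5884 − y_machine. Every run uses S425, so all elements get stroke `#000000` (engrave).

Run 1: The run is open, so emit a `<polyline>` with points (Y-flipped): 51.4774,41.4946 71.0359,38.5308 101.7745,49.0247 133.1368,66.5573 154.5662,84.7098 155.5062,97.0631.

Run 2: The run returns to its start, so emit a `<polygon>` with points (Y-flipped): 6.4568,178.4689 31.9055,79.9633 171.1559,144.3567 204.9747,137.6751 127.8984,100.0746 102.0119,80.0578.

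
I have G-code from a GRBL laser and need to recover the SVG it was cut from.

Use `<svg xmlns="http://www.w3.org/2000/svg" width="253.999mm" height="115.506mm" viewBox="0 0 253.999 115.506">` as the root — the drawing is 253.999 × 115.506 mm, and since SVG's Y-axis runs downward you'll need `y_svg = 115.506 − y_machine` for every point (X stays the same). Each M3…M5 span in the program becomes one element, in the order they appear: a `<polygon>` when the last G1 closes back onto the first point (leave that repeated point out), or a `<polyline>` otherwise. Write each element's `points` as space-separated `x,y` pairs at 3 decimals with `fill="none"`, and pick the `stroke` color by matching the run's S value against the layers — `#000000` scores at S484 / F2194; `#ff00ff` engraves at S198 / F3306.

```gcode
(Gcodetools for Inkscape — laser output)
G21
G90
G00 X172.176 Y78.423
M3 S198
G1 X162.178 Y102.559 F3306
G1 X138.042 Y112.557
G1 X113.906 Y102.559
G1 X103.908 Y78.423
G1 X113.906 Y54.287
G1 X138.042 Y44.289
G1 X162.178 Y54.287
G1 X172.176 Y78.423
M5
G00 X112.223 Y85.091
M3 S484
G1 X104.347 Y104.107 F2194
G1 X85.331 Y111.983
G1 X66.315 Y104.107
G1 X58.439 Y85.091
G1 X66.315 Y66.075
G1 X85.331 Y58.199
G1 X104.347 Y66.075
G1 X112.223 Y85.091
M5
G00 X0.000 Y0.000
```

<svg xmlns="http://www.w3.org/2000/svg" width="253.999mm" height="115.506mm" viewBox="0 0 253.999 115.506">
  <polygon points="172.176,37.083 162.178,12.947 138.042,2.949 113.906,12.947 103.908,37.083 113.906,61.219 138.042,71.217 162.178,61.219" fill="none" stroke="#ff00ff"/>
  <polygon points="112.223,30.415 104.347,11.399 85.331,3.523 66.315,11.399 58.439,30.415 66.315,49.431 85.331,57.307 104.347,49.431" fill="none" stroke="#000000"/>
</svg>

Each laser-on run becomes one SVG element. Flip Y back into SVG space with y_svg = 115.506 − y_machine.

Run 1: power S198 maps to stroke `#ff00ff` (engrave). The run returns to its start, so emit a `<polygon>` with points (Y-flipped): 172.176,37.083 162.178,12.947 138.042,2.949 113.906,12.947 103.908,37.083 113.906,61.219 138.042,71.217 162.178,61.219.

Run 2: the run's S484 means `#000000` (score). The run returns to its start, so emit a `<polygon>` with points (Y-flipped): 112.223,30.415 104.347,11.399 85.331,3.523 66.315,11.399 58.439,30.415 66.315,49.431 85.331,57.307 104.347,49.431.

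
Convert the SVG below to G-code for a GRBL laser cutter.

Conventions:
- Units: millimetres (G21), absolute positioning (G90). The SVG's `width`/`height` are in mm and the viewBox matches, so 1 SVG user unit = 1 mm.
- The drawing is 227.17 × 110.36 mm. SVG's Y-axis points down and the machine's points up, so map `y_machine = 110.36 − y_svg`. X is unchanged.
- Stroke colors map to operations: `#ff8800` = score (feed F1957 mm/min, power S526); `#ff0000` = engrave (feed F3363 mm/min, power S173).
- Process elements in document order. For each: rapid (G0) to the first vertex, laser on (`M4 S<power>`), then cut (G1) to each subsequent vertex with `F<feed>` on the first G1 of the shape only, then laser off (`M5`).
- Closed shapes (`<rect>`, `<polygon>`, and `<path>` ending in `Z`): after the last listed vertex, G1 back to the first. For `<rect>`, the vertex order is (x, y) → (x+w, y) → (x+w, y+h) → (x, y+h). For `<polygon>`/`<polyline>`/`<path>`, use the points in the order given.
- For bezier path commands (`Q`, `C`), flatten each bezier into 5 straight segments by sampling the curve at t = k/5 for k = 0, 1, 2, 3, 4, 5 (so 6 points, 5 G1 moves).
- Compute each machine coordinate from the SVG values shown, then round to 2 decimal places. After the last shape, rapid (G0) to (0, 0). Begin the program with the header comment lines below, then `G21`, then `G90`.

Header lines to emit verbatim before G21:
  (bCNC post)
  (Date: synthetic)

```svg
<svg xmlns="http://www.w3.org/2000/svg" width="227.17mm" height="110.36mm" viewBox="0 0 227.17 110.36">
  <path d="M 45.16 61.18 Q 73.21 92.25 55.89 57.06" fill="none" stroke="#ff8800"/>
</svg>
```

(bCNC post)
(Date: synthetic)
G21
G90
G0 X45.16 Y49.18
M4 S526
G1 X54.57 Y39.40 F1957
G1 X60.34 Y34.93
G1 X62.49 Y35.75
G1 X61.00 Y41.87
G1 X55.89 Y53.30
M5
G0 X0.00 Y0.00

Since the viewBox matches the mm dimensions, user units are millimetres directly. The only transform is the Y-flip y_m = 110.36 − y_svg.

Shape 1 is a quadratic bezier drawn with `<path>`. Its stroke #ff8800 means score at S526, F1957. After flipping Y the toolpath is (45.16,49.18) → (54.57,39.40) → (60.34,34.93) → (62.49,35.75) → (61.00,41.87) → (55.89,53.30).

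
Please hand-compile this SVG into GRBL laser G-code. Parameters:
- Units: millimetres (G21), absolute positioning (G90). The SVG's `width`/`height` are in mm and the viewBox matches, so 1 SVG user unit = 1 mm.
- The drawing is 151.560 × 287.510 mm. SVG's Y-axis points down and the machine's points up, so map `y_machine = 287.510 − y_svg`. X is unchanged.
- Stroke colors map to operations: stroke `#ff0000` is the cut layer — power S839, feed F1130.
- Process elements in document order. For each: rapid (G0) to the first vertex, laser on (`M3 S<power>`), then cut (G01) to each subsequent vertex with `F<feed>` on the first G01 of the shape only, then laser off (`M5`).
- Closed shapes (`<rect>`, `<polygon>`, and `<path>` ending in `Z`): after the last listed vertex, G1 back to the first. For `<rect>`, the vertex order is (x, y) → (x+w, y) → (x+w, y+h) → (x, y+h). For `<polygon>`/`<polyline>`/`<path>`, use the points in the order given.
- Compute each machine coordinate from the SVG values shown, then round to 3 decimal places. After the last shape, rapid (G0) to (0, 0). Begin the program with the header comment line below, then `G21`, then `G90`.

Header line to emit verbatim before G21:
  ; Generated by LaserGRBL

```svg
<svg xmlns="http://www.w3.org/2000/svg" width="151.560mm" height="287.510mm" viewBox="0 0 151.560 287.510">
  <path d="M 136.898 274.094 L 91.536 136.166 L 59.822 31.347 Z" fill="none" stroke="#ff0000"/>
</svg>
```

; Generated by LaserGRBL
G21
G90
G0 X136.898 Y13.416
M3 S839
G01 X91.536 Y151.344 F1130
G01 X59.822 Y256.163
G01 X136.898 Y13.416
M5
G0 X0.000 Y0.000

1 u = 1 mm; y_m = 287.510 − y.

[1] `<path>` closed polygon, #ff0000→cut S839 F1130: (136.898,13.416) → (91.536,151.344) → (59.822,256.163) → (136.898,13.416) (closed)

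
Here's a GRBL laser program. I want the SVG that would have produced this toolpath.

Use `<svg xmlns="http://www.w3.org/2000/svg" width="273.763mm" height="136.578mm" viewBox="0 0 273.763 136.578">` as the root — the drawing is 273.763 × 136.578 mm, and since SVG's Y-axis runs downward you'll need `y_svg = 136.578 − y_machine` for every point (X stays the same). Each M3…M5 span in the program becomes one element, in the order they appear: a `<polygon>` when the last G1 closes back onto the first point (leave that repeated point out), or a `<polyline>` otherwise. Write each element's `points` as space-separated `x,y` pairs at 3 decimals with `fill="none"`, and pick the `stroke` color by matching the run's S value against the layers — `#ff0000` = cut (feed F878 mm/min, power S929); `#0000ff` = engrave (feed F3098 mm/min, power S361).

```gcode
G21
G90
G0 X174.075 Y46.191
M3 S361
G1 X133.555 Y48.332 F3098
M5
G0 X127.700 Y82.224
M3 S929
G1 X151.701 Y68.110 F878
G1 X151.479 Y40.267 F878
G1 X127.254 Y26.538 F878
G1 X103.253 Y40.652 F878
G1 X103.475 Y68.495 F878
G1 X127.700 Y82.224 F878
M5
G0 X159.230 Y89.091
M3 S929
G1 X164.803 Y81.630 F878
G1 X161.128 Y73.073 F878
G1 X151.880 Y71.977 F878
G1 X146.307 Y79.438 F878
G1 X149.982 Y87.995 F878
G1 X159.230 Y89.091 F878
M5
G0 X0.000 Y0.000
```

<svg xmlns="http://www.w3.org/2000/svg" width="273.763mm" height="136.578mm" viewBox="0 0 273.763 136.578">
  <polyline points="174.075,90.387 133.555,88.246" fill="none" stroke="#0000ff"/>
  <polygon points="127.700,54.354 151.701,68.468 151.479,96.311 127.254,110.040 103.253,95.926 103.475,68.083" fill="none" stroke="#ff0000"/>
  <polygon points="159.230,47.487 164.803,54.948 161.128,63.505 151.880,64.601 146.307,57.140 149.982,48.583" fill="none" stroke="#ff0000"/>
</svg>

Each laser-on run becomes one SVG element. Flip Y back into SVG space with y_svg = 136.578 − y_machine.

Run 1: power S361 maps to stroke `#0000ff` (engrave). The run is open, so emit a `<polyline>` with points (Y-flipped): 174.075,90.387 133.555,88.246.

Run 2: the run's S929 means `#ff0000` (cut). The run returns to its start, so emit a `<polygon>` with points (Y-flipped): 127.700,54.354 151.701,68.468 151.479,96.311 127.254,110.040 103.253,95.926 103.475,68.083.

Run 3: power S929 maps to stroke `#ff0000` (cut). The run returns to its start, so emit a `<polygon>` with points (Y-flipped): 159.230,47.487 164.803,54.948 161.128,63.505 151.880,64.601 146.307,57.140 149.982,48.583.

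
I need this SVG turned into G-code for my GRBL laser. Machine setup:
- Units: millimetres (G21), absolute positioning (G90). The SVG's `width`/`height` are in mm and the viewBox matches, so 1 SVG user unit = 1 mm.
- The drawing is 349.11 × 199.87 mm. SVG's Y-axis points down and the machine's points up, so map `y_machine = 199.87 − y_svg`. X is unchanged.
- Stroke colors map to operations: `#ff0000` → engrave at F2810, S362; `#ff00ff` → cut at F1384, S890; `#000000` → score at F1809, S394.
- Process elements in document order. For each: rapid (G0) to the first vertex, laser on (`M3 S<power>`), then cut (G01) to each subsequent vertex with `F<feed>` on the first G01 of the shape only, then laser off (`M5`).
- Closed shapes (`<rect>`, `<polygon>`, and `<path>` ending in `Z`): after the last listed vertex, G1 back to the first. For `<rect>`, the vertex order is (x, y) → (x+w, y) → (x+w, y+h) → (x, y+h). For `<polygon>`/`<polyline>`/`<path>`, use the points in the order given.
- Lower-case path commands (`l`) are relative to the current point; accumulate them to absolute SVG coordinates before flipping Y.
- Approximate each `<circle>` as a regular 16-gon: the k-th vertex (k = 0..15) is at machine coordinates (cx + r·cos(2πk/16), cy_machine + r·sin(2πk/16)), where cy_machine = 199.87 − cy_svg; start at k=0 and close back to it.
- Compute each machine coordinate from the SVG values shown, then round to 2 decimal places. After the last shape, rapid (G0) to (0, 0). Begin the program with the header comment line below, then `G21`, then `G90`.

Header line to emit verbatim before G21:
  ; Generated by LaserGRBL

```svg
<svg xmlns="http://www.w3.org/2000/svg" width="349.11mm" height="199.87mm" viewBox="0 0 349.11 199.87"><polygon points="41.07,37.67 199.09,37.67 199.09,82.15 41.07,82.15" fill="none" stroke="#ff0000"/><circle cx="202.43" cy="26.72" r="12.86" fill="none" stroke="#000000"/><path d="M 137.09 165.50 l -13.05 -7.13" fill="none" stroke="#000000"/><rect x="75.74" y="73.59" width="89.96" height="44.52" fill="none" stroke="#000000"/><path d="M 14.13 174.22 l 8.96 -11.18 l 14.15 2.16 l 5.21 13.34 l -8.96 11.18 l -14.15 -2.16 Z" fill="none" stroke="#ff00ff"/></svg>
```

; Generated by LaserGRBL
G21
G90
G0 X41.07 Y162.20
M3 S362
G01 X199.09 Y162.20 F2810
G01 X199.09 Y117.72
G01 X41.07 Y117.72
G01 X41.07 Y162.20
M5
G0 X215.29 Y173.15
M3 S394
G01 X214.31 Y178.07 F1809
G01 X211.52 Y182.24
G01 X207.35 Y185.03
G01 X202.43 Y186.01
G01 X197.51 Y185.03
G01 X193.34 Y182.24
G01 X190.55 Y178.07
G01 X189.57 Y173.15
G01 X190.55 Y168.23
G01 X193.34 Y164.06
G01 X197.51 Y161.27
G01 X202.43 Y160.29
G01 X207.35 Y161.27
G01 X211.52 Y164.06
G01 X214.31 Y168.23
G01 X215.29 Y173.15
M5
G0 X137.09 Y34.37
M3 S394
G01 X124.04 Y41.50 F1809
M5
G0 X75.74 Y126.28
M3 S394
G01 X165.70 Y126.28 F1809
G01 X165.70 Y81.76
G01 X75.74 Y81.76
G01 X75.74 Y126.28
M5
G0 X14.13 Y25.65
M3 S890
G01 X23.09 Y36.83 F1384
G01 X37.24 Y34.67
G01 X42.45 Y21.33
G01 X33.49 Y10.15
G01 X19.34 Y12.31
G01 X14.13 Y25.65
M5
G0 X0.00 Y0.00

Since the viewBox matches the mm dimensions, user units are millimetres directly. The only transform is the Y-flip y_m = 199.87 − y_svg.

Shape 1 is a rectangle drawn with `<polygon>`. Its stroke #ff0000 means engrave at S362, F2810. After flipping Y the toolpath is (41.07,162.20) → (199.09,162.20) → (199.09,117.72) → (41.07,117.72) → (41.07,162.20), returning to the start.

Shape 2 is a circle drawn with `<circle>`. Its stroke #000000 means score at S394, F1809. After flipping Y the toolpath is (215.29,173.15) → (214.31,178.07) → (211.52,182.24) → (207.35,185.03) → (202.43,186.01) → (197.51,185.03) → (193.34,182.24) → (190.55,178.07) → (189.57,173.15) → (190.55,168.23) → (193.34,164.06) → (197.51,161.27) → (202.43,160.29) → (207.35,161.27) → (211.52,164.06) → (214.31,168.23) → (215.29,173.15), returning to the start.

Shape 3 is a line segment drawn with `<path>`. Its stroke #000000 means score at S394, F1809. After flipping Y the toolpath is (137.09,34.37) → (124.04,41.50).

Shape 4 is a rectangle drawn with `<rect>`. Its stroke #000000 means score at S394, F1809. After flipping Y the toolpath is (75.74,126.28) → (165.70,126.28) → (165.70,81.76) → (75.74,81.76) → (75.74,126.28), returning to the start.

Shape 5 is a regular polygon drawn with `<path>`. Its stroke #ff00ff means cut at S890, F1384. After flipping Y the toolpath is (14.13,25.65) → (23.09,36.83) → (37.24,34.67) → (42.45,21.33) → (33.49,10.15) → (19.34,12.31) → (14.13,25.65), returning to the start.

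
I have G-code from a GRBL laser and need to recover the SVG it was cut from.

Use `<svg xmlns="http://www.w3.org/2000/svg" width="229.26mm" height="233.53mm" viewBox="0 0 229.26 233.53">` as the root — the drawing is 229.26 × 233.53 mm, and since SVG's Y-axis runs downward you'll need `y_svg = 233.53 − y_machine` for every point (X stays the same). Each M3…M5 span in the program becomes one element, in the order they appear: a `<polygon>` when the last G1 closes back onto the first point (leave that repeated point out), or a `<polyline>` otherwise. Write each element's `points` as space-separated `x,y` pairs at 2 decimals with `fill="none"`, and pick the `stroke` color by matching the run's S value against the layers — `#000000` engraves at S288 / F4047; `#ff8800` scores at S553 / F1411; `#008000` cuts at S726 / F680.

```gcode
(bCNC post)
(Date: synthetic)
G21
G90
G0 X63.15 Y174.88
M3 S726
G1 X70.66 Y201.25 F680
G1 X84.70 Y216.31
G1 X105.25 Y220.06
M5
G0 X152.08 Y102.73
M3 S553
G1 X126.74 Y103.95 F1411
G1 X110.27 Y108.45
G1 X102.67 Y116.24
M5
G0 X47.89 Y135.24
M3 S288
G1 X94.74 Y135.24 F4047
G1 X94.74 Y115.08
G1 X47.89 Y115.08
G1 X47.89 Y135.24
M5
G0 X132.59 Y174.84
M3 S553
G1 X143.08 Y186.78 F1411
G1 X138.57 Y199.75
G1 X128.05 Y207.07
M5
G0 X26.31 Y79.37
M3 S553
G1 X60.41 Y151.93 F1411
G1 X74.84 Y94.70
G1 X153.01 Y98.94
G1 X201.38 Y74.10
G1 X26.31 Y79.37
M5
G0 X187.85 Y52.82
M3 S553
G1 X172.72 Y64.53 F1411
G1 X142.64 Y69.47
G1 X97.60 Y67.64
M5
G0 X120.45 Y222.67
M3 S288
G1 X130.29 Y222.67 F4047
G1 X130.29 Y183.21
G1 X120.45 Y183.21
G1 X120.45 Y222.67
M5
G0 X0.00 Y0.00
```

<svg xmlns="http://www.w3.org/2000/svg" width="229.26mm" height="233.53mm" viewBox="0 0 229.26 233.53">
  <polyline points="63.15,58.65 70.66,32.28 84.70,17.22 105.25,13.47" fill="none" stroke="#008000"/>
  <polyline points="152.08,130.80 126.74,129.58 110.27,125.08 102.67,117.29" fill="none" stroke="#ff8800"/>
  <polygon points="47.89,98.29 94.74,98.29 94.74,118.45 47.89,118.45" fill="none" stroke="#000000"/>
  <polyline points="132.59,58.69 143.08,46.75 138.57,33.78 128.05,26.46" fill="none" stroke="#ff8800"/>
  <polygon points="26.31,154.16 60.41,81.60 74.84,138.83 153.01,134.59 201.38,159.43" fill="none" stroke="#ff8800"/>
  <polyline points="187.85,180.71 172.72,169.00 142.64,164.06 97.60,165.89" fill="none" stroke="#ff8800"/>
  <polygon points="120.45,10.86 130.29,10.86 130.29,50.32 120.45,50.32" fill="none" stroke="#000000"/>
</svg>

Machine Y-up, SVG Y-down with viewBox height 233.53, so y_svg = 233.53 − y_machine; X carries over.

Run 1: S726 ⇒ cut layer `#008000`. The run is open, so emit a `<polyline>` with points (Y-flipped): 63.15,58.65 70.66,32.28 84.70,17.22 105.25,13.47.

Run 2: the run's S553 means `#ff8800` (score). The run is open, so emit a `<polyline>` with points (Y-flipped): 152.08,130.80 126.74,129.58 110.27,125.08 102.67,117.29.

Run 3: power S288 maps to stroke `#000000` (engrave). The run returns to its start, so emit a `<polygon>` with points (Y-flipped): 47.89,98.29 94.74,98.29 94.74,118.45 47.89,118.45.

Run 4: the run's S553 means `#ff8800` (score). The run is open, so emit a `<polyline>` with points (Y-flipped): 132.59,58.69 143.08,46.75 138.57,33.78 128.05,26.46.

Run 5: power S553 maps to stroke `#ff8800` (score). The run returns to its start, so emit a `<polygon>` with points (Y-flipped): 26.31,154.16 60.41,81.60 74.84,138.83 153.01,134.59 201.38,159.43.

Run 6: the run's S553 means `#ff8800` (score). The run is open, so emit a `<polyline>` with points (Y-flipped): 187.85,180.71 172.72,169.00 142.64,164.06 97.60,165.89.

Run 7: power S288 maps to stroke `#000000` (engrave). The run returns to its start, so emit a `<polygon>` with points (Y-flipped): 120.45,10.86 130.29,10.86 130.29,50.32 120.45,50.32.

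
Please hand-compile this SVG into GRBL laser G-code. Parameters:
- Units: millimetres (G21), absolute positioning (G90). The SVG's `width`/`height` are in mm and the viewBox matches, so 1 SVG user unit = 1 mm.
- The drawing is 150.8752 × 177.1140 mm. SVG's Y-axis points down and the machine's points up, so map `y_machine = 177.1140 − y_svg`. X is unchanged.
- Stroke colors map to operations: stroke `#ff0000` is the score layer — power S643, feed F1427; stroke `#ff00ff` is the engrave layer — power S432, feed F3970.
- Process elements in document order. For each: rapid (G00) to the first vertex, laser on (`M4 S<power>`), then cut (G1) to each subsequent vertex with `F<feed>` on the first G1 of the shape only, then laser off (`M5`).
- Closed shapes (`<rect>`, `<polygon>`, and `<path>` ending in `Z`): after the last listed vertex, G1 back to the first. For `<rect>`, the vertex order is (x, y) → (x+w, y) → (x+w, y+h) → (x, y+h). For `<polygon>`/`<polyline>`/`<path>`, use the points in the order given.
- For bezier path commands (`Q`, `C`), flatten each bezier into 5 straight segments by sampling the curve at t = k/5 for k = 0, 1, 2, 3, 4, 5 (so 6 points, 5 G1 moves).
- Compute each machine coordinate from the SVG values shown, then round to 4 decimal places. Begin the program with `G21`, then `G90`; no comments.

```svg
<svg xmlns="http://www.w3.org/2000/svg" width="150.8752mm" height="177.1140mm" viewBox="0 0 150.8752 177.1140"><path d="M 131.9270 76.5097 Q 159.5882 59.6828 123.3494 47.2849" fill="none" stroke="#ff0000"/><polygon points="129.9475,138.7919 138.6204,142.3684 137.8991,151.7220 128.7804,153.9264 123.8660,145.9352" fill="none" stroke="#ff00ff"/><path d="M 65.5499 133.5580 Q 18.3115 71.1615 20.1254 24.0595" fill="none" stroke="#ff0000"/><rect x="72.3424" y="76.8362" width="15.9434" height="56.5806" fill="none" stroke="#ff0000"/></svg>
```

Since the viewBox matches the mm dimensions, user units are millimetres directly. The only transform is the Y-flip y_m = 177.1140 − y_svg.

Shape 1 is a quadratic bezier drawn with `<path>`. Its stroke #ff0000 means score at S643, F1427. After flipping Y the toolpath is (131.9270,100.6043) → (140.4355,107.1579) → (143.8320,113.3572) → (142.1164,119.2021) → (135.2889,124.6928) → (123.3494,129.8291).

Shape 2 is a regular polygon drawn with `<polygon>`. Its stroke #ff00ff means engrave at S432, F3970. After flipping Y the toolpath is (129.9475,38.3221) → (138.6204,34.7456) → (137.8991,25.3920) → (128.7804,23.1876) → (123.8660,31.1788) → (129.9475,38.3221), returning to the start.

Shape 3 is a quadratic bezier drawn with `<path>`. Its stroke #ff0000 means score at S643, F1427. After flipping Y the toolpath is (65.5499,43.5560) → (48.6166,67.9028) → (35.6075,91.0261) → (26.5226,112.9258) → (21.3619,133.6019) → (20.1254,153.0545).

Shape 4 is a rectangle drawn with `<rect>`. Its stroke #ff0000 means score at S643, F1427. After flipping Y the toolpath is (72.3424,100.2778) → (88.2858,100.2778) → (88.2858,43.6972) → (72.3424,43.6972) → (72.3424,100.2778), returning to the start.

G21
G90
G00 X131.9270 Y100.6043
M4 S643
G1 X140.4355 Y107.1579 F1427
G1 X143.8320 Y113.3572
G1 X142.1164 Y119.2021
G1 X135.2889 Y124.6928
G1 X123.3494 Y129.8291
M5
G00 X129.9475 Y38.3221
M4 S432
G1 X138.6204 Y34.7456 F3970
G1 X137.8991 Y25.3920
G1 X128.7804 Y23.1876
G1 X123.8660 Y31.1788
G1 X129.9475 Y38.3221
M5
G00 X65.5499 Y43.5560
M4 S643
G1 X48.6166 Y67.9028 F1427
G1 X35.6075 Y91.0261
G1 X26.5226 Y112.9258
G1 X21.3619 Y133.6019
G1 X20.1254 Y153.0545
M5
G00 X72.3424 Y100.2778
M4 S643
G1 X88.2858 Y100.2778 F1427
G1 X88.2858 Y43.6972
G1 X72.3424 Y43.6972
G1 X72.3424 Y100.2778
M5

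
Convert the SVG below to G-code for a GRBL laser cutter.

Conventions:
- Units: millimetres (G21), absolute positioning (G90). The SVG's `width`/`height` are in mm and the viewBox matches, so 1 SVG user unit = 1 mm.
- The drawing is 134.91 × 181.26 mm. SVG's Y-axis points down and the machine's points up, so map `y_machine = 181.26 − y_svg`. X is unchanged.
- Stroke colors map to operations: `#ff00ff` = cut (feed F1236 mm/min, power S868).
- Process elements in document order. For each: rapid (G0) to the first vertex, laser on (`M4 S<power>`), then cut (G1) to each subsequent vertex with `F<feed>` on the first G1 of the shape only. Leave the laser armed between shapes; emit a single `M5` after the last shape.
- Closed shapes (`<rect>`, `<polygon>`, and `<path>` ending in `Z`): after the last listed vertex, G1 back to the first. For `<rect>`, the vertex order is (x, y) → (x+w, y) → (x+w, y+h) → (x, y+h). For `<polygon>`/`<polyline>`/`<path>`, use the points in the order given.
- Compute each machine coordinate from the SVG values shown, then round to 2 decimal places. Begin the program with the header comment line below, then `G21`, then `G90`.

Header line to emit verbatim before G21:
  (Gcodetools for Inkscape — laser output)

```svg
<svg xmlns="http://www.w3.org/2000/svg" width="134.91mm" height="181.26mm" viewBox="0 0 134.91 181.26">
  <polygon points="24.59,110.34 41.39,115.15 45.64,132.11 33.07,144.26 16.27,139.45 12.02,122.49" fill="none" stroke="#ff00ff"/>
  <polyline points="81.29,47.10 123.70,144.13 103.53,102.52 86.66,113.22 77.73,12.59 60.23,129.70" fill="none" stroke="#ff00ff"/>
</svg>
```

(Gcodetools for Inkscape — laser output)
G21
G90
G0 X24.59 Y70.92
M4 S868
G1 X41.39 Y66.11 F1236
G1 X45.64 Y49.15
G1 X33.07 Y37.00
G1 X16.27 Y41.81
G1 X12.02 Y58.77
G1 X24.59 Y70.92
G0 X81.29 Y134.16
M4 S868
G1 X123.70 Y37.13 F1236
G1 X103.53 Y78.74
G1 X86.66 Y68.04
G1 X77.73 Y168.67
G1 X60.23 Y51.56
M5

1 u = 1 mm; y_m = 181.26 − y.

[1] `<polygon>` regular polygon, #ff00ff→cut S868 F1236: (24.59,70.92) → (41.39,66.11) → (45.64,49.15) → (33.07,37.00) → (16.27,41.81) → (12.02,58.77) → (24.59,70.92) (closed)

[2] `<polyline>` open polyline, #ff00ff→cut S868 F1236: (81.29,134.16) → (123.70,37.13) → (103.53,78.74) → (86.66,68.04) → (77.73,168.67) → (60.23,51.56)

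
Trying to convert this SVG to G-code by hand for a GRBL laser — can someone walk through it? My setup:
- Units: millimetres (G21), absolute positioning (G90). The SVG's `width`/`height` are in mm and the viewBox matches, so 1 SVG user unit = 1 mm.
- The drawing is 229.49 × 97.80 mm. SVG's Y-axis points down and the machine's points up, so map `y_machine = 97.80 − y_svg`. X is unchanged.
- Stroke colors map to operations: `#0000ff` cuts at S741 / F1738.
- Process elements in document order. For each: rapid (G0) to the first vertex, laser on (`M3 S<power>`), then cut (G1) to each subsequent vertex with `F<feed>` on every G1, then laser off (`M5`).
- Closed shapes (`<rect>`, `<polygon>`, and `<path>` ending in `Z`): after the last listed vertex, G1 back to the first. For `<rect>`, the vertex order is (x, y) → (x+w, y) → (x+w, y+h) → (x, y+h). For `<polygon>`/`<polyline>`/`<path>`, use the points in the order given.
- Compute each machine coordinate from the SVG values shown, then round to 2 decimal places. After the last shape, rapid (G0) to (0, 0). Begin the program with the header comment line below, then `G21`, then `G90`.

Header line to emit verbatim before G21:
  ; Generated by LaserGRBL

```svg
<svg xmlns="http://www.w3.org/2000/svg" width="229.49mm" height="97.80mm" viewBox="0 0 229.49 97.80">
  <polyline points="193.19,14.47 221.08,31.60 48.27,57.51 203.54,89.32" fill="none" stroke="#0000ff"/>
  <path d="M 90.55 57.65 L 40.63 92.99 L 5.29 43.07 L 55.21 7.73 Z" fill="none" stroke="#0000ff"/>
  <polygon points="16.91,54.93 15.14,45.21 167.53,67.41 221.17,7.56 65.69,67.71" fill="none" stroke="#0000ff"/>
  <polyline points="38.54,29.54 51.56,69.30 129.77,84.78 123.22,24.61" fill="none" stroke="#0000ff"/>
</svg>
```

; Generated by LaserGRBL
G21
G90
G0 X193.19 Y83.33
M3 S741
G1 X221.08 Y66.20 F1738
G1 X48.27 Y40.29 F1738
G1 X203.54 Y8.48 F1738
M5
G0 X90.55 Y40.15
M3 S741
G1 X40.63 Y4.81 F1738
G1 X5.29 Y54.73 F1738
G1 X55.21 Y90.07 F1738
G1 X90.55 Y40.15 F1738
M5
G0 X16.91 Y42.87
M3 S741
G1 X15.14 Y52.59 F1738
G1 X167.53 Y30.39 F1738
G1 X221.17 Y90.24 F1738
G1 X65.69 Y30.09 F1738
G1 X16.91 Y42.87 F1738
M5
G0 X38.54 Y68.26
M3 S741
G1 X51.56 Y28.50 F1738
G1 X129.77 Y13.02 F1738
G1 X123.22 Y73.19 F1738
M5
G0 X0.00 Y0.00

viewBox `0 0 229.49 97.80` with mm width/height → 1 unit = 1 mm. Flip: y_m = 97.80 − y_svg.

**Shape 1** — `<polyline>` open polyline, stroke `#0000ff` → cut (S741, F1738). Machine vertices: (193.19,83.33) → (221.08,66.20) → (48.27,40.29) → (203.54,8.48). Open path.

**Shape 2** — `<path>` regular polygon, stroke `#0000ff` → cut (S741, F1738). Machine vertices: (90.55,40.15) → (40.63,4.81) → (5.29,54.73) → (55.21,90.07) → (90.55,40.15). Closed: final G1 returns to the first vertex.

**Shape 3** — `<polygon>` closed polygon, stroke `#0000ff` → cut (S741, F1738). Machine vertices: (16.91,42.87) → (15.14,52.59) → (167.53,30.39) → (221.17,90.24) → (65.69,30.09) → (16.91,42.87). Closed: final G1 returns to the first vertex.

**Shape 4** — `<polyline>` open polyline, stroke `#0000ff` → cut (S741, F1738). Machine vertices: (38.54,68.26) → (51.56,28.50) → (129.77,13.02) → (123.22,73.19). Open path.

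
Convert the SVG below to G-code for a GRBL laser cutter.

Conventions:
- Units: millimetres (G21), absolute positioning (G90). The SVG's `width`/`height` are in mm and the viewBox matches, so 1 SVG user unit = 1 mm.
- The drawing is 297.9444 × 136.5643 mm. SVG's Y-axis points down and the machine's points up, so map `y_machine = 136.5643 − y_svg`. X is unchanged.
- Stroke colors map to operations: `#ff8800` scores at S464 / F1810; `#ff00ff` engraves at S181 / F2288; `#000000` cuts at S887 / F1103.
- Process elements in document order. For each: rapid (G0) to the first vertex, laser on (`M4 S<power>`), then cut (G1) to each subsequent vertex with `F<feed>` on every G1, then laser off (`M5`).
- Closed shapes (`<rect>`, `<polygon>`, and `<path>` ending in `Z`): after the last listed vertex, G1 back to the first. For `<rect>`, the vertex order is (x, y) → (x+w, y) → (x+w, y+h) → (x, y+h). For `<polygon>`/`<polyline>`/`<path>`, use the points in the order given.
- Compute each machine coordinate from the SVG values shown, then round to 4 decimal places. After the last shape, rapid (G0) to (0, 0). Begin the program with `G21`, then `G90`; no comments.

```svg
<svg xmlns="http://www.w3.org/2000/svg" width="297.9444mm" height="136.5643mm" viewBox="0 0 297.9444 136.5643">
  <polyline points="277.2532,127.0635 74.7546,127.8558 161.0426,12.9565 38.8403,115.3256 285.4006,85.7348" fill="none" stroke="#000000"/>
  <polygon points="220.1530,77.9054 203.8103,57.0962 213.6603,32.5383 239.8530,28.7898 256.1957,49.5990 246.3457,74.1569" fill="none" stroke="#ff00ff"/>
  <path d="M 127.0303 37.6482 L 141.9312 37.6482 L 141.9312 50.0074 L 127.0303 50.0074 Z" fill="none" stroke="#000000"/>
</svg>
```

G21
G90
G0 X277.2532 Y9.5008
M4 S887
G1 X74.7546 Y8.7085 F1103
G1 X161.0426 Y123.6078 F1103
G1 X38.8403 Y21.2387 F1103
G1 X285.4006 Y50.8295 F1103
M5
G0 X220.1530 Y58.6589
M4 S181
G1 X203.8103 Y79.4681 F2288
G1 X213.6603 Y104.0260 F2288
G1 X239.8530 Y107.7745 F2288
G1 X256.1957 Y86.9653 F2288
G1 X246.3457 Y62.4074 F2288
G1 X220.1530 Y58.6589 F2288
M5
G0 X127.0303 Y98.9161
M4 S887
G1 X141.9312 Y98.9161 F1103
G1 X141.9312 Y86.5569 F1103
G1 X127.0303 Y86.5569 F1103
G1 X127.0303 Y98.9161 F1103
M5
G0 X0.0000 Y0.0000

1 u = 1 mm; y_m = 136.5643 − y.

[1] `<polyline>` open polyline, #000000→cut S887 F1103: (277.2532,9.5008) → (74.7546,8.7085) → (161.0426,123.6078) → (38.8403,21.2387) → (285.4006,50.8295)

[2] `<polygon>` regular polygon, #ff00ff→engrave S181 F2288: (220.1530,58.6589) → (203.8103,79.4681) → (213.6603,104.0260) → (239.8530,107.7745) → (256.1957,86.9653) → (246.3457,62.4074) → (220.1530,58.6589) (closed)

[3] `<path>` rectangle, #000000→cut S887 F1103: (127.0303,98.9161) → (141.9312,98.9161) → (141.9312,86.5569) → (127.0303,86.5569) → (127.0303,98.9161) (closed)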